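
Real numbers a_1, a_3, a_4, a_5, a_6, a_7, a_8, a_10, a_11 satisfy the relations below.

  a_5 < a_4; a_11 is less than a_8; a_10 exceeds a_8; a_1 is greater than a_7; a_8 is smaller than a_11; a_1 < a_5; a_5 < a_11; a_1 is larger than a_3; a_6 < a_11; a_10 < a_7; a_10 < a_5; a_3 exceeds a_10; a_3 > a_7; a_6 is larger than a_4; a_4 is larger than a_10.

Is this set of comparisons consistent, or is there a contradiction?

We have a_11 < a_8 stated directly, yet also a_8 < a_10 < a_7 < a_3 < a_1 < a_5 < a_4 < a_6 < a_11 by chaining the others — so a_8 < a_11. Contradiction.

inconsistent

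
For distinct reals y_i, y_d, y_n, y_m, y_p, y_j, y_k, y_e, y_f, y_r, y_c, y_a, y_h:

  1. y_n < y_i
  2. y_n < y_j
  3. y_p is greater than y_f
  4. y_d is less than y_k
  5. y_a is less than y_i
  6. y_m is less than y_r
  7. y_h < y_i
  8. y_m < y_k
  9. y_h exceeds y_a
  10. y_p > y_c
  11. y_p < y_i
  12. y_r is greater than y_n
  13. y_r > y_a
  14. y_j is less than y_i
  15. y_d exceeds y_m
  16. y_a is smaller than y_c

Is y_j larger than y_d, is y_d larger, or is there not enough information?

Following every chain through y_j: above y_j we get y_i; below y_j we get y_n.
y_d is not reached, and no chain runs the other way from y_d to y_j.
So the given relations leave the order of y_j and y_d undetermined.

undetermined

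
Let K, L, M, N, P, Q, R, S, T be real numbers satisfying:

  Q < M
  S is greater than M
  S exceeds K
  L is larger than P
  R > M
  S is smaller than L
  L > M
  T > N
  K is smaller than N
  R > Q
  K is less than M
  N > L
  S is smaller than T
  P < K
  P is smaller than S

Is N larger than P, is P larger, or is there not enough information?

N

Link the given pairs in sequence: P < K; K < M; M < S; S < L; L < N.
Chaining these gives P < K < M < S < L < N.
So N is larger.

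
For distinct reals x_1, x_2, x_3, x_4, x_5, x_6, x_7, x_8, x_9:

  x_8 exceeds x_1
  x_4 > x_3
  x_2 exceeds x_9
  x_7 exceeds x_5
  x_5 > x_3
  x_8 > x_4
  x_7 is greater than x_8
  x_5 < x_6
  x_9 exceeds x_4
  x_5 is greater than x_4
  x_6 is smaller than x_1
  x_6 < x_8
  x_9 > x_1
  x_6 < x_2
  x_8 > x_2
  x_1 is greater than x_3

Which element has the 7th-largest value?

The consecutive relations fix a unique order: x_3 < x_4 < x_5 < x_6 < x_1 < x_9 < x_2 < x_8 < x_7.
The 7th largest is x_5.

x_5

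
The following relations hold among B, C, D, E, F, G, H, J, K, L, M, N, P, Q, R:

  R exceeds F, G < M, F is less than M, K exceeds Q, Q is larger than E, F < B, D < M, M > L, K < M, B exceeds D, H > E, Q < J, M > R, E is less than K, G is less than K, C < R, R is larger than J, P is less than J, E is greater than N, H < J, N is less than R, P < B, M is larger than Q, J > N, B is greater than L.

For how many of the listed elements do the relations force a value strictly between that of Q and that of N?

1

The relations place N below Q. An element lies strictly between them when it is forced above N and also forced below Q.
Above N: {E, H, J, R, K, M}. Below Q: {E}.
Intersection: {E} — 1.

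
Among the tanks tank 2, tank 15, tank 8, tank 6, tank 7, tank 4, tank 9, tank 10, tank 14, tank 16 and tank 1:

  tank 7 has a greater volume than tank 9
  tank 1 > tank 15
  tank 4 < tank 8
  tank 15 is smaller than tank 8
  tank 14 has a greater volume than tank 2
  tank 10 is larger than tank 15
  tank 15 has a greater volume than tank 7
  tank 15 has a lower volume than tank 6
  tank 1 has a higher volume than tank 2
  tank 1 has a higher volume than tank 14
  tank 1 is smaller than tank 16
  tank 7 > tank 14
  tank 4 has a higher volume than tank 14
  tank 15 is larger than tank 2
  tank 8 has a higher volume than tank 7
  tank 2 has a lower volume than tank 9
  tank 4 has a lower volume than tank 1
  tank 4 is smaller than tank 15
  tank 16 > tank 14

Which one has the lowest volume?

tank 2

tank 14 is not least since tank 2 < tank 14; tank 9 is not least since tank 2 < tank 9; tank 4 is not least since tank 14 < tank 4; tank 7 is not least since tank 9 < tank 7; tank 15 is not least since tank 2 < tank 15; tank 1 is not least since tank 14 < tank 1; tank 8 is not least since tank 4 < tank 8; tank 6 is not least since tank 15 < tank 6; tank 10 is not least since tank 15 < tank 10; tank 16 is not least since tank 1 < tank 16.
Only tank 2 has nothing below it, so tank 2 is the lowest volume.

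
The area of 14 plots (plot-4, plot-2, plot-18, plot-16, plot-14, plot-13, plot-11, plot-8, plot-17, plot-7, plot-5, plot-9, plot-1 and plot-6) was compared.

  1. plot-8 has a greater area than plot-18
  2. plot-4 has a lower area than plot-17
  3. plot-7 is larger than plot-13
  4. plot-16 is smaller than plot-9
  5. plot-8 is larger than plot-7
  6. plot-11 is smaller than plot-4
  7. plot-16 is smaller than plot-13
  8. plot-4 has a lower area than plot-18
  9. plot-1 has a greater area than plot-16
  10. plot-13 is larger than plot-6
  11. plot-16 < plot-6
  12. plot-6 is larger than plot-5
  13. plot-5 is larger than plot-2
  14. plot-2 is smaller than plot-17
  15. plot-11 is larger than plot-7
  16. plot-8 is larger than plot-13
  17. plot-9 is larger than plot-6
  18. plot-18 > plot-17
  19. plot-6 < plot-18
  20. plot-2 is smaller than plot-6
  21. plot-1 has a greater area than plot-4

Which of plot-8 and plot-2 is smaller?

plot-2

plot-2 < plot-5 < plot-6 < plot-13 < plot-7 < plot-11 < plot-4 < plot-17 < plot-18 < plot-8, by transitivity through plot-5, plot-6, plot-13, plot-7, plot-11, plot-4, plot-17, plot-18.
So plot-2 < plot-8; plot-2 is the smaller of the two.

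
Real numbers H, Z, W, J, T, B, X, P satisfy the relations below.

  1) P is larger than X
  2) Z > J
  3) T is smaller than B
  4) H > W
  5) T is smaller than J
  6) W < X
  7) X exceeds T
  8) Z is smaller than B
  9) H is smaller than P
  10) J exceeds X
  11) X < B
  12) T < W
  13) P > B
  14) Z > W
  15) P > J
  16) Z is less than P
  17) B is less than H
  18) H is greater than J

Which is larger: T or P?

P

T < W and W < X give T < X.
With X < J: T < W < X < J.
With J < Z: T < W < X < J < Z.
With Z < B: T < W < X < J < Z < B.
Then B < H extends the chain to H.
With H < P: T < W < X < J < Z < B < H < P.
So T < P; P is the larger of the two.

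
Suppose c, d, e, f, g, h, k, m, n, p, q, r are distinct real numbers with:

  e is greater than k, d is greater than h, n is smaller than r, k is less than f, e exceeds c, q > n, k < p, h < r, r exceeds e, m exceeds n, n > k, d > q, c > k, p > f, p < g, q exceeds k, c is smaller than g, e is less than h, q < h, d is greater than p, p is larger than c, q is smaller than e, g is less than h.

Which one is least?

n is not least since k < n; f is not least since k < f; q is not least since n < q; c is not least since k < c; m is not least since n < m; e is not least since c < e; p is not least since k < p; g is not least since c < g; h is not least since g < h; r is not least since h < r; d is not least since h < d.
Only k has nothing below it, so k is the least.

k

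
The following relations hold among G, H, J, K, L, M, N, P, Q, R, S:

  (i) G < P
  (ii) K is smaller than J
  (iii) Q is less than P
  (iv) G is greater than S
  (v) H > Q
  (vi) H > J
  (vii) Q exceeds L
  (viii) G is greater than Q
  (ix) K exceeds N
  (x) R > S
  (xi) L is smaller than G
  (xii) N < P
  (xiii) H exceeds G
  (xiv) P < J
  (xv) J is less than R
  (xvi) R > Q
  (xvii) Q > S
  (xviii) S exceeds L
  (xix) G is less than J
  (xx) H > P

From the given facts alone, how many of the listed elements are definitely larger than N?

5

The elements the relations force above N are K, P, J, R, H — no chain reaches any other.
That is 5.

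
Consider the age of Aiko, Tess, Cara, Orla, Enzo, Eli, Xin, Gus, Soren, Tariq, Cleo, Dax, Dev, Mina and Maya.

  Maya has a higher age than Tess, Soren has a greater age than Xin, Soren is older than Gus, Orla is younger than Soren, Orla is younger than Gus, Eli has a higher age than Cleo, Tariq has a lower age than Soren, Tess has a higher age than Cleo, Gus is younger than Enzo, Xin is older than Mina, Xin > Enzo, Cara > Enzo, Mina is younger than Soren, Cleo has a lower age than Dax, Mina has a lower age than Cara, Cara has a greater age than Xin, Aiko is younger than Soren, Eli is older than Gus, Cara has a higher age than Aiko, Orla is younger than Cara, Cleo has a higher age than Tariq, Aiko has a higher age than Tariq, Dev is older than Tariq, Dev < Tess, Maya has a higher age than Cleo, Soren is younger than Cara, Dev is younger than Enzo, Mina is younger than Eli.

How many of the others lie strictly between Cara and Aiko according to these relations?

The relations place Aiko below Cara. An element lies strictly between them when it is forced above Aiko and also forced below Cara.
Above Aiko: {Soren}. Below Cara: {Tariq, Mina, Orla, Gus, Dev, Enzo, Xin, Soren}.
Intersection: {Soren} — 1.

1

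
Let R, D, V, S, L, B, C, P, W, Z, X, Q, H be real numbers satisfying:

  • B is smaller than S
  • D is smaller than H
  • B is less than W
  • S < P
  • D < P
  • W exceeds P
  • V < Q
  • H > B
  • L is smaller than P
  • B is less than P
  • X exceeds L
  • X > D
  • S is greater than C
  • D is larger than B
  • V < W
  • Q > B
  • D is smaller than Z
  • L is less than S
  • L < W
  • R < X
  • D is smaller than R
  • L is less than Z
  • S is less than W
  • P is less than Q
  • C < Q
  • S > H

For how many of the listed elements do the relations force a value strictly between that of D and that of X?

1

Chaining upward from D reaches: H, R, S, P, Z, W, Q.
Chaining downward from X reaches: B, R, L.
Strictly between D and X are those in both lists: R — 1 element.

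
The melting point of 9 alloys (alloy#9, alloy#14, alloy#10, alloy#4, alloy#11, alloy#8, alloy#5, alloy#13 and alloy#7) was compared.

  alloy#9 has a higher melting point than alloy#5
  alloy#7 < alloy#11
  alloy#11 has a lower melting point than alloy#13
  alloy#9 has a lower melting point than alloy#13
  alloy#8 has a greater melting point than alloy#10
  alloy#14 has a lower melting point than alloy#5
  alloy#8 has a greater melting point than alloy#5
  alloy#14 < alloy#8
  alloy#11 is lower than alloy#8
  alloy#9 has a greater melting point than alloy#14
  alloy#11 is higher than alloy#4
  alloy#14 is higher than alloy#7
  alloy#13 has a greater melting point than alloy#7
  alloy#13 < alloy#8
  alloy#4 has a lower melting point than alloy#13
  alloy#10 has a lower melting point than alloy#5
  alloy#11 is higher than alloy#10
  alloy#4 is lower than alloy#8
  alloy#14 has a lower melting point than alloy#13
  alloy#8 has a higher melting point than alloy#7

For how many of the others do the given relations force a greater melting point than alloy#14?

Directly above alloy#14: alloy#5, alloy#9, alloy#13, alloy#8.
Nothing else is reachable above alloy#14; 4 in all.

4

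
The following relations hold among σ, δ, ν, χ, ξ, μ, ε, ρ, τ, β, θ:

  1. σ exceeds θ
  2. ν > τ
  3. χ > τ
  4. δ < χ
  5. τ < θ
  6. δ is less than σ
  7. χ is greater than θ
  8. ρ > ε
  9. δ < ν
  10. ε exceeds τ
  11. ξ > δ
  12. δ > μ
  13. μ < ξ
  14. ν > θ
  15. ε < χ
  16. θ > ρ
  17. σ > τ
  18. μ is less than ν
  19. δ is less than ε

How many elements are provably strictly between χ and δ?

Chaining upward from δ reaches: ε, ρ, ξ, θ, ν, σ.
Chaining downward from χ reaches: μ, τ, ε, ρ, θ.
Strictly between δ and χ are those in both lists: ε, ρ, θ — 3 elements.

3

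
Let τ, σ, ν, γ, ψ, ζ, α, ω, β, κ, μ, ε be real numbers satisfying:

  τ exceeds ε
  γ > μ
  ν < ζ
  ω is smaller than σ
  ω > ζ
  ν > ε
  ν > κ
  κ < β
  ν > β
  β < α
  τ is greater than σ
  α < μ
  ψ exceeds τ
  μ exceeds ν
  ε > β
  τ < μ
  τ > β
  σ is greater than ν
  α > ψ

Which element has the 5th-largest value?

τ

Chaining the given pairs: κ < β < ε < ν < ζ < ω < σ < τ < ψ < α < μ < γ.
The 5th largest is τ.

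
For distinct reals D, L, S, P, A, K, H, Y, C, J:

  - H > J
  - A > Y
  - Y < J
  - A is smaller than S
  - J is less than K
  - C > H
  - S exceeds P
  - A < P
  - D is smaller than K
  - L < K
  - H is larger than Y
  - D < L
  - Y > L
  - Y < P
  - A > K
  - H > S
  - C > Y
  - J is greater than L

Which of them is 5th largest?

A

Piecing the relations together gives one ordering: D < L < Y < J < K < A < P < S < H < C.
Counting 5 from the largest end gives A.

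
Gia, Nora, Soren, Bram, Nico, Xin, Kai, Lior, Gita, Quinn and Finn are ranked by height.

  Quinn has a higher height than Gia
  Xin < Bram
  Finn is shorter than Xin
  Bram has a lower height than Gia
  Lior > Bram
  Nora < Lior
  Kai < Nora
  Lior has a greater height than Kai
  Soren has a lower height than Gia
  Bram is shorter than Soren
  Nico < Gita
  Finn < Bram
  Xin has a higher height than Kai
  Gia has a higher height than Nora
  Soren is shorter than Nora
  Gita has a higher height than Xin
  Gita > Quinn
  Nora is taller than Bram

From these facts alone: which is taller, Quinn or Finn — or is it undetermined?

Finn < Xin and Xin < Bram give Finn < Bram.
Then Bram < Soren extends the chain to Soren.
Then Soren < Nora extends the chain to Nora.
Then Nora < Gia extends the chain to Gia.
Then Gia < Quinn extends the chain to Quinn.
So Quinn is taller.

Quinn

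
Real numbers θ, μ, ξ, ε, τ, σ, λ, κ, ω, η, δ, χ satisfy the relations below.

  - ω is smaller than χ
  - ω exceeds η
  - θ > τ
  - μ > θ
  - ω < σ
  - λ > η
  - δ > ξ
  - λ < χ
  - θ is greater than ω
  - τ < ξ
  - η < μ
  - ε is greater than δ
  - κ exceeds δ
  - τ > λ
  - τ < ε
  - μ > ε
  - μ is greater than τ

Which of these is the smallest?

η

Chaining upward from η: directly above it, ω, λ, μ; then τ, θ, σ, χ; then ξ, ε; then δ; then κ.
That covers every other element, and nothing is given below η, so η is the smallest.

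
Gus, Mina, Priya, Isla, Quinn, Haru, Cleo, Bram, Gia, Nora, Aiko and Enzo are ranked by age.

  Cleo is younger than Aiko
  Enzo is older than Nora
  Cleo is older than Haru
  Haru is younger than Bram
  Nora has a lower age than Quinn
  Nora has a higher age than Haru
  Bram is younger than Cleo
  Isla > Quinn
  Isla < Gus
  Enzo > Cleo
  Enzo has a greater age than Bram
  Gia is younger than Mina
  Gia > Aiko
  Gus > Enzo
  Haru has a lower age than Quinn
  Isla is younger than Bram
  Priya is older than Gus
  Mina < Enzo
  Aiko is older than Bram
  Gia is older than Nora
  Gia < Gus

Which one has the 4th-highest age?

Mina

Piecing the relations together gives one ordering: Haru < Nora < Quinn < Isla < Bram < Cleo < Aiko < Gia < Mina < Enzo < Gus < Priya.
The 4th largest is Mina.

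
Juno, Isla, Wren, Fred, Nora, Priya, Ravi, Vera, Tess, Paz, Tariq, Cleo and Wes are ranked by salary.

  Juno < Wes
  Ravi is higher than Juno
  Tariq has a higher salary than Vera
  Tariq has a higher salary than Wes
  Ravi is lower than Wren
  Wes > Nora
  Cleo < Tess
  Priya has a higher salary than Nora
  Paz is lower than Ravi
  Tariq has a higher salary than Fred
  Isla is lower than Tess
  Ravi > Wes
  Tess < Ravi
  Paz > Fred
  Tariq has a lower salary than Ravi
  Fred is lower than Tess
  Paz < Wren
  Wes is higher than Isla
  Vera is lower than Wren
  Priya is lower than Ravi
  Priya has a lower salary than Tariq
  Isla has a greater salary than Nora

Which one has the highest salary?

Juno is not greatest since Juno < Ravi; Nora is not greatest since Nora < Wes; Priya is not greatest since Priya < Ravi; Isla is not greatest since Isla < Tess; Cleo is not greatest since Cleo < Tess; Vera is not greatest since Vera < Tariq; Wes is not greatest since Wes < Ravi; Fred is not greatest since Fred < Tariq; Paz is not greatest since Paz < Wren; Tess is not greatest since Tess < Ravi; Tariq is not greatest since Tariq < Ravi; Ravi is not greatest since Ravi < Wren.
Only Wren has nothing above it, so Wren is the highest salary.

Wren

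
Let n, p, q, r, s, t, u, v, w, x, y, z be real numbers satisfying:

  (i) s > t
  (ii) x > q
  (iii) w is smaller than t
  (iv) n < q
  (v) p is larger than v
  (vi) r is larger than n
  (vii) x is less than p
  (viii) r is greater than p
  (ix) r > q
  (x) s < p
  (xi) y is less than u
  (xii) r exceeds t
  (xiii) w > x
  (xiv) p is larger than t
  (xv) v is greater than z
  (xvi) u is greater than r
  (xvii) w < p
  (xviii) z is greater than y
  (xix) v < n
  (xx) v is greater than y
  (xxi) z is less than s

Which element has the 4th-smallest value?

Chaining the given pairs: y < z < v < n < q < x < w < t < s < p < r < u.
Counting 4 from the smallest end gives n.

n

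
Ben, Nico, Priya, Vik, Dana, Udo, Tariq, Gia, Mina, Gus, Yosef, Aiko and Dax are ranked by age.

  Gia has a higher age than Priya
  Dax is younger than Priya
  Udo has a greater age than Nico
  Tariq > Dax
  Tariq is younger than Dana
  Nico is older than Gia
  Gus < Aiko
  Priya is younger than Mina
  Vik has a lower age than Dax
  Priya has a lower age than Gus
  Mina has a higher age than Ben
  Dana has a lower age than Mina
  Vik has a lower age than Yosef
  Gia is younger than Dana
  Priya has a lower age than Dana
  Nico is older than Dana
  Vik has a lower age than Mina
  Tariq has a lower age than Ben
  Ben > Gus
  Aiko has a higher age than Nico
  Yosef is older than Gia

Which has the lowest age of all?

Vik

Chaining upward from Vik: directly above it, Dax, Yosef, Mina; then Tariq, Priya; then Gus, Gia, Dana, Ben; then Nico, Aiko; then Udo.
That covers every other element, and nothing is given below Vik, so Vik is the lowest age.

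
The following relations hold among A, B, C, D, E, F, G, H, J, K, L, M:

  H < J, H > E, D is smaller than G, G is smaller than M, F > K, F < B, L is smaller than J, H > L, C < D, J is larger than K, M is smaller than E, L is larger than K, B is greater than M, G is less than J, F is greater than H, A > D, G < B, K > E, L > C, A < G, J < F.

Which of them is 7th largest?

Chaining the given pairs: C < D < A < G < M < E < K < L < H < J < F < B.
The 7th largest is E.

E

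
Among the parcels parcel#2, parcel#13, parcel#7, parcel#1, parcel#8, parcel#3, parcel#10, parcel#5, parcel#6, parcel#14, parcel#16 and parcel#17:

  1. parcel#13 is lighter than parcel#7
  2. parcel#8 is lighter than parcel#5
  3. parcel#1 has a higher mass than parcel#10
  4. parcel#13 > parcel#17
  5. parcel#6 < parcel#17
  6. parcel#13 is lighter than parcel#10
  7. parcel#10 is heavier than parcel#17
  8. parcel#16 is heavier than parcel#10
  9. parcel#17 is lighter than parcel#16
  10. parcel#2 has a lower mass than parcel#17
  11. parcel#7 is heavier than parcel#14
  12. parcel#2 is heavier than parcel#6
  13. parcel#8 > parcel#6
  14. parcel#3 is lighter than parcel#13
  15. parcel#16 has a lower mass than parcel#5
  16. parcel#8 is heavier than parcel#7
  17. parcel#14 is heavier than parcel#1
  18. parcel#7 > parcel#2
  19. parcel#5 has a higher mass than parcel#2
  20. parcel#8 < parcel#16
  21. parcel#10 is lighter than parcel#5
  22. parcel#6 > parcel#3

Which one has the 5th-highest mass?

parcel#14

The consecutive relations fix a unique order: parcel#3 < parcel#6 < parcel#2 < parcel#17 < parcel#13 < parcel#10 < parcel#1 < parcel#14 < parcel#7 < parcel#8 < parcel#16 < parcel#5.
The 5th largest is parcel#14.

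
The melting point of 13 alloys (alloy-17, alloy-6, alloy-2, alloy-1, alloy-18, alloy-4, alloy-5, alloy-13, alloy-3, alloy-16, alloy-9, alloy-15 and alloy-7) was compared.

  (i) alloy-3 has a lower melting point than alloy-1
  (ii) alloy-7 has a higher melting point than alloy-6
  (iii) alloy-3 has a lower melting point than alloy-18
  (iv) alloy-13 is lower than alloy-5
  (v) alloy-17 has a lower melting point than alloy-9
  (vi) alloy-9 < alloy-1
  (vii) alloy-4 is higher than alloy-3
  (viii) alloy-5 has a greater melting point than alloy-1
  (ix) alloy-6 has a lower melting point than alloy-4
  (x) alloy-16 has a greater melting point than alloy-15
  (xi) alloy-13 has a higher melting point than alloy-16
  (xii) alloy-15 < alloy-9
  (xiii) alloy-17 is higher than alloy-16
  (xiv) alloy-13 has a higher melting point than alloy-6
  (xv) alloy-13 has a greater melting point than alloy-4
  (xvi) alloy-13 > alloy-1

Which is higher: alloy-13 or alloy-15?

alloy-13

Chaining the given relations: alloy-15 < alloy-16 < alloy-17 < alloy-9 < alloy-1 < alloy-13.
So alloy-15 < alloy-13; alloy-13 is the higher of the two.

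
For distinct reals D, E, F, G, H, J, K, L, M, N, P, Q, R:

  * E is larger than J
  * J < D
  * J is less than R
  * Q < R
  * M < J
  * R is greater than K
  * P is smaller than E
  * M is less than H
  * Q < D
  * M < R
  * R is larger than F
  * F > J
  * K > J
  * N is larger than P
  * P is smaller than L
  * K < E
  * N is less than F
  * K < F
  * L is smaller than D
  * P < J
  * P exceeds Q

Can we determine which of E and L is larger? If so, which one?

undetermined

Following every chain through L: above L we get D; below L we get Q, P.
E is not reached, and no chain runs the other way from E to L.
So the given relations leave the order of L and E undetermined.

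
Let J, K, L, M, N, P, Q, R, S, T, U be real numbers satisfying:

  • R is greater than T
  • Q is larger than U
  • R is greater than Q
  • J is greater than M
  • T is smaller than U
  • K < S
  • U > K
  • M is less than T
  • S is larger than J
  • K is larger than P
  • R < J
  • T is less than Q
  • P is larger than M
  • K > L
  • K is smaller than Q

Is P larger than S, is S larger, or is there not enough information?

The relevant relations are P < K; K < U; U < Q; Q < R; R < J; J < S.
Chaining these gives P < K < U < Q < R < J < S.
So S is larger.

S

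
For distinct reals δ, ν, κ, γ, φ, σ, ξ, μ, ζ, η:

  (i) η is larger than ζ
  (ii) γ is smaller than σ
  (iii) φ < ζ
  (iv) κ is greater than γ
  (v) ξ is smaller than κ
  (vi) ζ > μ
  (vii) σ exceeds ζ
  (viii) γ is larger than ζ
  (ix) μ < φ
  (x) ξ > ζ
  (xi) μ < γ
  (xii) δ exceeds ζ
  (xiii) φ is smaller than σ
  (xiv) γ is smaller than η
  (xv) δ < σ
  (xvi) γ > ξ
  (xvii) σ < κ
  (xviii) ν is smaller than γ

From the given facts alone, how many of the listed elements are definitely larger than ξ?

4

From ξ the given relations immediately reach γ, κ.
From those, σ, η — 4 in total.
Nothing else is reachable above ξ; 4 in all.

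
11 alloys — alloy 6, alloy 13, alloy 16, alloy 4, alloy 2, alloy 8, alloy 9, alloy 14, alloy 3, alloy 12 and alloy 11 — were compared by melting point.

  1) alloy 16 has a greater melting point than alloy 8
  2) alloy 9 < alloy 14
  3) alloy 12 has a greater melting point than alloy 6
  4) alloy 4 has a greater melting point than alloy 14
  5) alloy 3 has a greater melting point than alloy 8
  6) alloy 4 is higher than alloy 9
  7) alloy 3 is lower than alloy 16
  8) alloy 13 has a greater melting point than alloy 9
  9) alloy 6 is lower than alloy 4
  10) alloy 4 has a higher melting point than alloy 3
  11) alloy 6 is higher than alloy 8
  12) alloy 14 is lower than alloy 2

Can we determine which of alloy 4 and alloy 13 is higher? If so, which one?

Following every chain through alloy 13: below alloy 13 we get alloy 9.
alloy 4 is not reached, and no chain runs the other way from alloy 4 to alloy 13.
So the given relations leave the order of alloy 13 and alloy 4 undetermined.

undetermined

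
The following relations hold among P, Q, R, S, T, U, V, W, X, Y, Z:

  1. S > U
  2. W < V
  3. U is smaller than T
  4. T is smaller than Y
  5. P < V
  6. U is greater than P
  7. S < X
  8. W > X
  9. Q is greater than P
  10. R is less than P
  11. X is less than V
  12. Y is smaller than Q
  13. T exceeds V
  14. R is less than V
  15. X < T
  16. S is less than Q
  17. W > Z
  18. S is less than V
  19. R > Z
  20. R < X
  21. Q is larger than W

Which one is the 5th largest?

Piecing the relations together gives one ordering: Z < R < P < U < S < X < W < V < T < Y < Q.
Counting 5 from the largest end gives W.

W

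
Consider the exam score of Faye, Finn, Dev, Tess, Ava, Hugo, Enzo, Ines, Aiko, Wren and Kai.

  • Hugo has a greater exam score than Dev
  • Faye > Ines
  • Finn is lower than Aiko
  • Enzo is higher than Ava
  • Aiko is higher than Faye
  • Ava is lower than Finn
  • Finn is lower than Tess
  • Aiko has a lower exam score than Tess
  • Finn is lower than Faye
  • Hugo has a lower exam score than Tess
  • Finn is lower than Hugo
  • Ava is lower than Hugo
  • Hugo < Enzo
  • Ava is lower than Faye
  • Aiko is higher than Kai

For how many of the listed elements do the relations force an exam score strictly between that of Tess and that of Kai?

1

Chaining upward from Kai reaches: Aiko.
Chaining downward from Tess reaches: Ava, Ines, Finn, Dev, Hugo, Faye, Aiko.
Strictly between Kai and Tess are those in both lists: Aiko — 1 element.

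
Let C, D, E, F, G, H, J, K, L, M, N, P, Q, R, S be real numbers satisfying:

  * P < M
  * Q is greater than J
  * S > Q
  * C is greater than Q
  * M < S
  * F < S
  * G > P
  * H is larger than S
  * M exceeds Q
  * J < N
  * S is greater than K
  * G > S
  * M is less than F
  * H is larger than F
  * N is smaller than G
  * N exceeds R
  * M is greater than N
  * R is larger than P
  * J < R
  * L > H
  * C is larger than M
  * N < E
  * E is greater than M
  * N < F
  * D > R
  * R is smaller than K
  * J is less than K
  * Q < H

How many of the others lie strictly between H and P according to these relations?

6

Chaining upward from P reaches: R, K, N, M, C, F, D, S, E, G, L.
Chaining downward from H reaches: J, R, K, Q, N, M, F, S.
Strictly between P and H are those in both lists: R, K, N, M, F, S — 6 elements.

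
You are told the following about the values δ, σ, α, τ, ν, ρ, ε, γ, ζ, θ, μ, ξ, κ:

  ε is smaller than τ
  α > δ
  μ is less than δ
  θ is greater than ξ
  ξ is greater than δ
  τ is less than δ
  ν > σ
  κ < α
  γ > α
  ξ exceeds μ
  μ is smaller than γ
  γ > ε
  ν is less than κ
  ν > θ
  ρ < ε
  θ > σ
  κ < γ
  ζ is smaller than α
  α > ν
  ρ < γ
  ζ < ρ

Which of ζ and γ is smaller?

Link the given pairs in sequence: ζ < ρ; ρ < ε; ε < τ; τ < δ; δ < ξ; ξ < θ; θ < ν; ν < κ; κ < α; α < γ.
Chaining these gives ζ < ρ < ε < τ < δ < ξ < θ < ν < κ < α < γ.
So ζ < γ; ζ is the smaller of the two.

ζ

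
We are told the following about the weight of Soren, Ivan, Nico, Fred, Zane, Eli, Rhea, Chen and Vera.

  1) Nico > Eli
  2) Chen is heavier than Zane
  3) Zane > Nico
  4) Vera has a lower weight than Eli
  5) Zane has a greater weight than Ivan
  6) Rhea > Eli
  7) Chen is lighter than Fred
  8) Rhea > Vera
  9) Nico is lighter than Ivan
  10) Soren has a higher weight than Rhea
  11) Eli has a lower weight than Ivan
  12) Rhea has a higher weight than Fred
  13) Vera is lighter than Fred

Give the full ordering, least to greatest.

The consecutive links are each given: Vera < Eli; Eli < Nico; Nico < Ivan; Ivan < Zane; Zane < Chen; Chen < Fred; Fred < Rhea; Rhea < Soren.

Vera < Eli < Nico < Ivan < Zane < Chen < Fred < Rhea < Soren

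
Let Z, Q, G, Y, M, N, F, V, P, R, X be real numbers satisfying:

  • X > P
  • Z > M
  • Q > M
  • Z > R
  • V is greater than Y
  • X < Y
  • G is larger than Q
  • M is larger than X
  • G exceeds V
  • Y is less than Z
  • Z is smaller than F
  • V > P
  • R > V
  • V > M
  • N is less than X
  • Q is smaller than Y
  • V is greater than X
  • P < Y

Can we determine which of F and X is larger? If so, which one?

F

X < M < Q < Y < V < R < Z < F, by transitivity through M, Q, Y, V, R, Z.
So F is larger.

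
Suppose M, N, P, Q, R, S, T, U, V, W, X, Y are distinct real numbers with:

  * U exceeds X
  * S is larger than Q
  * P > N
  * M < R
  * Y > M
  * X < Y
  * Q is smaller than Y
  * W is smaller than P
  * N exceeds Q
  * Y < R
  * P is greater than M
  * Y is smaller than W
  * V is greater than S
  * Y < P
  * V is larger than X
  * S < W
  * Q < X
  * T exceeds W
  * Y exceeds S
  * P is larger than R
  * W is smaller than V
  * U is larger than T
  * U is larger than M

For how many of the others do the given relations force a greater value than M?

From M the given relations immediately reach Y, R, U, P.
From those, W — 5 in total.
From those, T, V — 7 in total.
Nothing else is reachable above M; 7 in all.

7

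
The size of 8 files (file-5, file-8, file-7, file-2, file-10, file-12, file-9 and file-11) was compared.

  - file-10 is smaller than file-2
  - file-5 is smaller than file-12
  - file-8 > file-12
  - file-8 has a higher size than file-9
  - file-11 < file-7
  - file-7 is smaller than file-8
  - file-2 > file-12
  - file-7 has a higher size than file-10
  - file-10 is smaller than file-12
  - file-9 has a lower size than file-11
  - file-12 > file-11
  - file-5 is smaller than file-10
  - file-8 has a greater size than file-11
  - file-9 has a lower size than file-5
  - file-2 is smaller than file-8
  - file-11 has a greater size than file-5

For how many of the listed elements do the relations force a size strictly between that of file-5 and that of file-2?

3

The relations place file-5 below file-2. An element lies strictly between them when it is forced above file-5 and also forced below file-2.
Above file-5: {file-10, file-11, file-7, file-12, file-8}. Below file-2: {file-9, file-10, file-11, file-12}.
Intersection: {file-10, file-11, file-12} — 3.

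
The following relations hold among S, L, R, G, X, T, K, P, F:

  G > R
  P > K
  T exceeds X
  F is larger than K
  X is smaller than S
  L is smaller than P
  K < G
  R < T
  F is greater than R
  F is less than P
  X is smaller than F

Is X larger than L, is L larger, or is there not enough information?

Following every chain through X: above X we get F, S, T, P.
L is not reached, and no chain runs the other way from L to X.
So the given relations leave the order of X and L undetermined.

undetermined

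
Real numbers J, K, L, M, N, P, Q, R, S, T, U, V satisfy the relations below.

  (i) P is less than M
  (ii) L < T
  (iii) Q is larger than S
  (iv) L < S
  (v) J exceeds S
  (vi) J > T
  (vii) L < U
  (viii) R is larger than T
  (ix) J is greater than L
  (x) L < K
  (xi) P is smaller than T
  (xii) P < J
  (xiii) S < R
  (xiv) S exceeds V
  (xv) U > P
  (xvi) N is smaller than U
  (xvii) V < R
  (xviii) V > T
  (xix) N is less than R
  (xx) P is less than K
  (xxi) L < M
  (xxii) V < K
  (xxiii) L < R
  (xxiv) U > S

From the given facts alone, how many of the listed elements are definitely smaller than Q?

Directly below Q: S.
One step further: L, V (3 so far).
One step further: T (4 so far).
One step further: P (5 so far).
No other element is forced below Q by the given relations, so the count is 5.

5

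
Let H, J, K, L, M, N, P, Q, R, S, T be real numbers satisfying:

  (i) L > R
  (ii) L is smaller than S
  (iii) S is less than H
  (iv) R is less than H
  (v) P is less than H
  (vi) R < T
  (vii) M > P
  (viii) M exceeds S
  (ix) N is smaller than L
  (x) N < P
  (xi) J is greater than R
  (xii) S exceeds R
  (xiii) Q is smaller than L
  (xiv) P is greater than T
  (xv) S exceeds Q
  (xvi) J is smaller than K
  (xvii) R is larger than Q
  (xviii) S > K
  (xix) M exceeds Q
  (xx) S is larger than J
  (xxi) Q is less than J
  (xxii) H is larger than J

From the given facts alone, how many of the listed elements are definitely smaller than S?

6

From S the given relations immediately reach Q, R, J, L, K.
From those, N — 6 in total.
Nothing else is reachable below S; 6 in all.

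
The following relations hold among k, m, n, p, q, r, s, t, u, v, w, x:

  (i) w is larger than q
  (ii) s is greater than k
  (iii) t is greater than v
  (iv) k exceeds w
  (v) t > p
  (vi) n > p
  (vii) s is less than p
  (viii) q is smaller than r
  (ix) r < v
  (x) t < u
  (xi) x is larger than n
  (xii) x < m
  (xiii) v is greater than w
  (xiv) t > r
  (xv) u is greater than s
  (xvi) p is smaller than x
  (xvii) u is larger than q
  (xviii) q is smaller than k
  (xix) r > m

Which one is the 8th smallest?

Piecing the relations together gives one ordering: q < w < k < s < p < n < x < m < r < v < t < u.
The 8th smallest is m.

m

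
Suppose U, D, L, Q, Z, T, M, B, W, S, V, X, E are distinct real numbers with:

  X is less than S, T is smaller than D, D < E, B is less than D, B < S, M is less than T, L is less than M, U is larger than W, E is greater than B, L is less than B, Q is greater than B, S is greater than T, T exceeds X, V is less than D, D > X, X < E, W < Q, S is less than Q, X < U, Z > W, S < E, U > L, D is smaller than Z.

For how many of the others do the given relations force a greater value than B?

Directly above B: D, S, Q, E.
One step further: Z (5 so far).
No other element is forced above B by the given relations, so the count is 5.

5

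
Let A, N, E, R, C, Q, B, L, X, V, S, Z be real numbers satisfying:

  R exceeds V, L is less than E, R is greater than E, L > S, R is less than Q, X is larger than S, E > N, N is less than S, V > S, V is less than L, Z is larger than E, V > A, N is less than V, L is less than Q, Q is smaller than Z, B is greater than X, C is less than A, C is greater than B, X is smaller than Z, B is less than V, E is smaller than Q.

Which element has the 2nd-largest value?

Q

Piecing the relations together gives one ordering: N < S < X < B < C < A < V < L < E < R < Q < Z.
Counting 2 from the largest end gives Q.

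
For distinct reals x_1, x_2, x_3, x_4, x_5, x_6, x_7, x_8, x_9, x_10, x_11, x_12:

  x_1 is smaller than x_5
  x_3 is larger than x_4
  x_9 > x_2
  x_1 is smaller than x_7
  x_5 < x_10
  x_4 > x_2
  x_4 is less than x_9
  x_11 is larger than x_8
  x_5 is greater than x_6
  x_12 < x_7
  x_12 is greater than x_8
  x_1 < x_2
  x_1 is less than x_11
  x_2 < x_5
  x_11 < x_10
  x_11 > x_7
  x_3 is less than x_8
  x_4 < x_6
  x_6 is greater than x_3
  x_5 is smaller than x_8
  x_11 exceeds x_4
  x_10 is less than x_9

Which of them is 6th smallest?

Chaining the given pairs: x_1 < x_2 < x_4 < x_3 < x_6 < x_5 < x_8 < x_12 < x_7 < x_11 < x_10 < x_9.
The 6th smallest is x_5.

x_5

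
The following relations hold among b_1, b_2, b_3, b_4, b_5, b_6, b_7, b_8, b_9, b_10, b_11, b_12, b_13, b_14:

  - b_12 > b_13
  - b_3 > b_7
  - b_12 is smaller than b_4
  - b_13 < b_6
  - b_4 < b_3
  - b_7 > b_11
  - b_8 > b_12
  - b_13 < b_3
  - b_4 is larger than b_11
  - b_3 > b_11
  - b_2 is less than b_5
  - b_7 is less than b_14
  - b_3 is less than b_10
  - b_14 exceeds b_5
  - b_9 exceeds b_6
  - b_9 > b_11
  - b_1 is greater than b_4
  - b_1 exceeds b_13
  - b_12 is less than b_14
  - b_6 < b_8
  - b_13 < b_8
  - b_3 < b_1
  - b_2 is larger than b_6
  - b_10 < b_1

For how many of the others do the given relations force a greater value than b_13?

The elements the relations force above b_13 are b_6, b_2, b_12, b_5, b_4, b_3, b_10, b_1, b_14, b_9, b_8 — no chain reaches any other.
That is 11.

11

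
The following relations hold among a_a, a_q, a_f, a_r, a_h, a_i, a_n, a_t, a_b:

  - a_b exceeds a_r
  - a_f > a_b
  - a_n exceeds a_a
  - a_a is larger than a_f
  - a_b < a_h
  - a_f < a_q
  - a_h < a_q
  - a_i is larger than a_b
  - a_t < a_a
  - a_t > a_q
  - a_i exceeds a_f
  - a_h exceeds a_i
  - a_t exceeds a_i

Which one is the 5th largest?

a_h

The consecutive relations fix a unique order: a_r < a_b < a_f < a_i < a_h < a_q < a_t < a_a < a_n.
The 5th largest is a_h.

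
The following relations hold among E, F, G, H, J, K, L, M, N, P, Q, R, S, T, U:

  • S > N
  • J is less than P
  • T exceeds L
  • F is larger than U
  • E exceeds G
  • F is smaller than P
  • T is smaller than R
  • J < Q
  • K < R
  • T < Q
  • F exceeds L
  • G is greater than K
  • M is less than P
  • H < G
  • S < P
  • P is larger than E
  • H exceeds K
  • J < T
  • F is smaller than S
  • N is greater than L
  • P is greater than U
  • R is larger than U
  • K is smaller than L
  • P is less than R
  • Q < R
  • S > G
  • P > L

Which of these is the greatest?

R

M is not greatest since M < P; K is not greatest since K < L; H is not greatest since H < G; L is not greatest since L < F; U is not greatest since U < P; J is not greatest since J < Q; N is not greatest since N < S; F is not greatest since F < P; G is not greatest since G < S; T is not greatest since T < R; E is not greatest since E < P; S is not greatest since S < P; P is not greatest since P < R; Q is not greatest since Q < R.
Only R has nothing above it, so R is the greatest.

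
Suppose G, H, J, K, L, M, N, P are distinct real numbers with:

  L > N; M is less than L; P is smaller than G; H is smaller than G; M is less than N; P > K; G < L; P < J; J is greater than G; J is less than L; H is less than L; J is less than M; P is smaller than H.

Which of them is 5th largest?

G

Piecing the relations together gives one ordering: K < P < H < G < J < M < N < L.
The 5th largest is G.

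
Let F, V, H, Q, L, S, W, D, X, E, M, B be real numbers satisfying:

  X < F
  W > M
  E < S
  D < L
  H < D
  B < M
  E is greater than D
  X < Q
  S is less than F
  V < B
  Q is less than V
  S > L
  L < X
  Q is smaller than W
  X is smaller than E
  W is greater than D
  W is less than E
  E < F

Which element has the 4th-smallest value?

X

Chaining the given pairs: H < D < L < X < Q < V < B < M < W < E < S < F.
The 4th smallest is X.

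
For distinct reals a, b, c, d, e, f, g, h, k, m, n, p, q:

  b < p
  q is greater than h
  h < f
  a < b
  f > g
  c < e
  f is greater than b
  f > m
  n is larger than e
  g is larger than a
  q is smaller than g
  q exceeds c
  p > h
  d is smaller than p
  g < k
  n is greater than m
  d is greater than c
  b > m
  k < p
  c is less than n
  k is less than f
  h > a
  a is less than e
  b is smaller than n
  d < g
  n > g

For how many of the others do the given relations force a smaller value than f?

9

Directly below f: h, m, g, k, b.
One step further: a, d, q (8 so far).
One step further: c (9 so far).
Nothing else is reachable below f; 9 in all.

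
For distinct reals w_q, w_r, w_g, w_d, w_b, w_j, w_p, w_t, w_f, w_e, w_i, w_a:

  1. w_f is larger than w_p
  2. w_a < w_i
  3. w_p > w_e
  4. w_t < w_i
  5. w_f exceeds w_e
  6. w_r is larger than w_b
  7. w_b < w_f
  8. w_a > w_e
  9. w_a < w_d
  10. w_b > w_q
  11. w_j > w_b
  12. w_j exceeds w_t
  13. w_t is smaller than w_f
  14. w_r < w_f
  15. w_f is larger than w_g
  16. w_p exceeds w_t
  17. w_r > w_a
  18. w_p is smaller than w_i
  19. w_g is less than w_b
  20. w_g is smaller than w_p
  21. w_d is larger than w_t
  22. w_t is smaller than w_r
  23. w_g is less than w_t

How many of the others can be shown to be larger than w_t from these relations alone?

6

The elements the relations force above w_t are w_p, w_j, w_r, w_i, w_f, w_d — no chain reaches any other.
That is 6.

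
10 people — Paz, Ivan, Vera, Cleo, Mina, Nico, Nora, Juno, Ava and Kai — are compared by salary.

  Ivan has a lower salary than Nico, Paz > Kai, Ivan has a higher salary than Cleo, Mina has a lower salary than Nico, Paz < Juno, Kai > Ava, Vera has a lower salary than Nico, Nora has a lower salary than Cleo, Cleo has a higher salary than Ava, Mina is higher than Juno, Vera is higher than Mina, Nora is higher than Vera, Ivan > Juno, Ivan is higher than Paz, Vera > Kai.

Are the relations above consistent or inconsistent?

consistent

The single ordering Ava < Kai < Paz < Juno < Mina < Vera < Nora < Cleo < Ivan < Nico satisfies every listed relation, so no contradiction arises.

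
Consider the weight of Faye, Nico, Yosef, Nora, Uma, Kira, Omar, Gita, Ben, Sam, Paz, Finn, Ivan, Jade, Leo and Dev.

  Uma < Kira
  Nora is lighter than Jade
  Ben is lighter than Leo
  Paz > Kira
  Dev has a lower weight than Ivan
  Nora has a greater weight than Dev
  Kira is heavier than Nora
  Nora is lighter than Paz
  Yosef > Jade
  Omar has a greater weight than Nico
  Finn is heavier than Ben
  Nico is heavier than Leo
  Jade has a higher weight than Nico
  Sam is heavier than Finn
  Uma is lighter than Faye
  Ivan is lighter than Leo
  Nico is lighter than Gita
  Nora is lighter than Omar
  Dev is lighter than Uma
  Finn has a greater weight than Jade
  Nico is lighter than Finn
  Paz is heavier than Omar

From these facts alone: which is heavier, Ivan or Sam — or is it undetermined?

Sam

The relevant relations are Ivan < Leo; Leo < Nico; Nico < Jade; Jade < Finn; Finn < Sam.
Chaining these gives Ivan < Leo < Nico < Jade < Finn < Sam.
So Sam is heavier.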